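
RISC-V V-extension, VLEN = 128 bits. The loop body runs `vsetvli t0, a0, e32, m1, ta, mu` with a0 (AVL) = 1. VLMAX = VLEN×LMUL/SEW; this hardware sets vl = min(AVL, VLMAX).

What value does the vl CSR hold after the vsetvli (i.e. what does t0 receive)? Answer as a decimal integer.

VLMAX = (128 × 1) / 32 = 4 lanes
vl ← min(1, 4) = 1

vl = 1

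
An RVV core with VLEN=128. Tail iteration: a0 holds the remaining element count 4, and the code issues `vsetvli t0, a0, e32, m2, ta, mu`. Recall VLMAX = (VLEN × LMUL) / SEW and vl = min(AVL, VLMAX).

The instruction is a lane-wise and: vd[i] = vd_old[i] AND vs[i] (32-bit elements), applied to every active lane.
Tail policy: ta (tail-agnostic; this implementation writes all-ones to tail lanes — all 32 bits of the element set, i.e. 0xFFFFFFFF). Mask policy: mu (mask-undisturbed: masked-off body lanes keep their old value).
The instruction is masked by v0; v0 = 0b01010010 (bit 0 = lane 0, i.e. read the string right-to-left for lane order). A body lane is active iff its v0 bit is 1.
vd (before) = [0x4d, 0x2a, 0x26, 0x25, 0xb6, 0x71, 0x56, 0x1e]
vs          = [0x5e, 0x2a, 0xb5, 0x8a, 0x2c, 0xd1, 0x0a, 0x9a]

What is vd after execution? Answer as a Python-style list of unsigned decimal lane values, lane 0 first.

lanes per group: 128·2/32 = 8
vl = min(AVL, VLMAX) = min(4, 8) = 4
[0] mask-off/keep = 0x4d
[1] and(0x2a,0x2a) = 0x2a
[2] mask-off/keep = 0x26
[3] mask-off/keep = 0x25
[4] tail/ones = 0xffffffff
[5] tail/ones = 0xffffffff
[6] tail/ones = 0xffffffff
[7] tail/ones = 0xffffffff

vd = [77, 42, 38, 37, 4294967295, 4294967295, 4294967295, 4294967295]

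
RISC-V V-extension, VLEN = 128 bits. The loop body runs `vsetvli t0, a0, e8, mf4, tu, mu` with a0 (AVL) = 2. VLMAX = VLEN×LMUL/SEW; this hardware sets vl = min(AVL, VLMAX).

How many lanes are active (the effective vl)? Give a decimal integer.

vl = 2

VLMAX = (128 × 1/4) / 8 = 4 lanes
vl ← min(2, 4) = 2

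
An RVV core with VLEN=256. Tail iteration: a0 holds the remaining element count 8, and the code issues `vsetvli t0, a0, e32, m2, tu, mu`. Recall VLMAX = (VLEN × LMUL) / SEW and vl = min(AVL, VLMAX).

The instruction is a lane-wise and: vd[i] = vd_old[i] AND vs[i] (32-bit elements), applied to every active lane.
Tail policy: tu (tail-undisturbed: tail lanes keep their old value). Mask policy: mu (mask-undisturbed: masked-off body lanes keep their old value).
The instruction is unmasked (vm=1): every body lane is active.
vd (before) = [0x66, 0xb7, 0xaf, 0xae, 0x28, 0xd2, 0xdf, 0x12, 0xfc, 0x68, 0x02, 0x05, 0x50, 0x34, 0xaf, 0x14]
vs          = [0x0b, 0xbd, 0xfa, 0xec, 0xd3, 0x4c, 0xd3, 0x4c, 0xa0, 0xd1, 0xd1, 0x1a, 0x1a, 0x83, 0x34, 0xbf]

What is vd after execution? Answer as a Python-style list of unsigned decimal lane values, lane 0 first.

VLMAX = (256 × 2) / 32 = 16 lanes
vl = min(AVL, VLMAX) = min(8, 16) = 8
[0] and(0x66,0x0b) = 0x02
[1] and(0xb7,0xbd) = 0xb5
[2] and(0xaf,0xfa) = 0xaa
[3] and(0xae,0xec) = 0xac
[4] and(0x28,0xd3) = 0x00
[5] and(0xd2,0x4c) = 0x40
[6] and(0xdf,0xd3) = 0xd3
[7] and(0x12,0x4c) = 0x00
[8] tail/keep = 0xfc
[9] tail/keep = 0x68
[10] tail/keep = 0x02
[11] tail/keep = 0x05
[12] tail/keep = 0x50
[13] tail/keep = 0x34
[14] tail/keep = 0xaf
[15] tail/keep = 0x14

vd = [2, 181, 170, 172, 0, 64, 211, 0, 252, 104, 2, 5, 80, 52, 175, 20]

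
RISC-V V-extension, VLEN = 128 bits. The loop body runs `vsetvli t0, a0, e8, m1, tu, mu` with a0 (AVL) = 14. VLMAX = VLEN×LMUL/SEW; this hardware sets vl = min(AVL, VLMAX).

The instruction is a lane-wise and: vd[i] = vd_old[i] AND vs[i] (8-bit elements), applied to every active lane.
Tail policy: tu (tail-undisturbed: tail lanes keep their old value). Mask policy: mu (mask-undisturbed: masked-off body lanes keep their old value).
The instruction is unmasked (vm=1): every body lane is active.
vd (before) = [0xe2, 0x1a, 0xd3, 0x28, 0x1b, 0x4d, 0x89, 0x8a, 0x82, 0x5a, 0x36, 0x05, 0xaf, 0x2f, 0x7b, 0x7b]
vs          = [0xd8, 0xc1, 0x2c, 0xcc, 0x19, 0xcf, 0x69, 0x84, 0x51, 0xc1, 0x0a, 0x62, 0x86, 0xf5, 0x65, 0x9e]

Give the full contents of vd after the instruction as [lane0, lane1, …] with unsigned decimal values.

VLMAX = VLEN×LMUL/SEW = 128×1/8 = 16
vl ← min(14, 16) = 14
vd[0] and(0xe2,0xd8) -> 0xc0
vd[1] and(0x1a,0xc1) -> 0x00
vd[2] and(0xd3,0x2c) -> 0x00
vd[3] and(0x28,0xcc) -> 0x08
vd[4] and(0x1b,0x19) -> 0x19
vd[5] and(0x4d,0xcf) -> 0x4d
vd[6] and(0x89,0x69) -> 0x09
vd[7] and(0x8a,0x84) -> 0x80
vd[8] and(0x82,0x51) -> 0x00
vd[9] and(0x5a,0xc1) -> 0x40
vd[10] and(0x36,0x0a) -> 0x02
vd[11] and(0x05,0x62) -> 0x00
vd[12] and(0xaf,0x86) -> 0x86
vd[13] and(0x2f,0xf5) -> 0x25
vd[14] tail/keep -> 0x7b
vd[15] tail/keep -> 0x7b

vd = [192, 0, 0, 8, 25, 77, 9, 128, 0, 64, 2, 0, 134, 37, 123, 123]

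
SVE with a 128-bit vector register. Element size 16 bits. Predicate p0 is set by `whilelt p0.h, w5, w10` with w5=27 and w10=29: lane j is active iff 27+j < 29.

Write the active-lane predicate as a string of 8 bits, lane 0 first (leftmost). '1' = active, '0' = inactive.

predicate = 11000000

128-bit reg / 16-bit elem → 8 lanes
p0[j] = (27+j < 29); true for j=0..1 → 2 lanes set
bits (lane 0 leftmost): 11000000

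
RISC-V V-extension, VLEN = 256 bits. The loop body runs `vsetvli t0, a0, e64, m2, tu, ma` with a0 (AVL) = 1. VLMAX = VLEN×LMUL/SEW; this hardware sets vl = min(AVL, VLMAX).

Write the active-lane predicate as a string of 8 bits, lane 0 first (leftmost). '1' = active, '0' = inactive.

VLMAX = (256 × 2) / 64 = 8 lanes
vl = min(AVL, VLMAX) = min(1, 8) = 1
bits (lane 0 leftmost): 10000000

predicate = 10000000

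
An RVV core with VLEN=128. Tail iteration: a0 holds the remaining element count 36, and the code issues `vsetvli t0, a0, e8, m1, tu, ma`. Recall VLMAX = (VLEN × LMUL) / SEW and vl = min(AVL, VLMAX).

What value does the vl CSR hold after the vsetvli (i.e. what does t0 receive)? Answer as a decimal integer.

vl = 16

lanes per group: 128·1/8 = 16
vl = min(AVL, VLMAX) = min(36, 16) = 16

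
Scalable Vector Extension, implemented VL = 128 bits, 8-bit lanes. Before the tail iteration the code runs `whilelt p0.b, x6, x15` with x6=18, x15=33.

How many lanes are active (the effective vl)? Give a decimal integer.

vl = 15

register lanes = 128/8 = 16
p0[j] = (18+j < 33); true for j=0..14 → 15 lanes set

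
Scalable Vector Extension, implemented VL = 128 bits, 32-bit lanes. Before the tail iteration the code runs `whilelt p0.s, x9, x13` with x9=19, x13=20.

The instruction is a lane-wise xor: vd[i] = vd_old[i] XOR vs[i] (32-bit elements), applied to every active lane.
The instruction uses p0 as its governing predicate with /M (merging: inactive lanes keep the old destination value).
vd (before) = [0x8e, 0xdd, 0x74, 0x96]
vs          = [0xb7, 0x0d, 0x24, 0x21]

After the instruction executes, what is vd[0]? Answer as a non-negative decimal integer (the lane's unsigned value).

register lanes = 128/32 = 4
p0[j] = (19+j < 20); true for j=0..0 → 1 lanes set
  i=0: xor(0x8e,0xb7) → 57
  i=1: tail/keep → 221
  i=2: tail/keep → 116
  i=3: tail/keep → 150

vd[0] = 57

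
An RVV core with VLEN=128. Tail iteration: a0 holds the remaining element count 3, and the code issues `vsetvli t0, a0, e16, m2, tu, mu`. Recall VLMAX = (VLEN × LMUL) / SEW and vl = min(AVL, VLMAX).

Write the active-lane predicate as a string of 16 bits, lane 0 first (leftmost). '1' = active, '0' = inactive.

VLMAX = (128 × 2) / 16 = 16 lanes
vl = min(AVL, VLMAX) = min(3, 16) = 3
bits (lane 0 leftmost): 1110000000000000

predicate = 1110000000000000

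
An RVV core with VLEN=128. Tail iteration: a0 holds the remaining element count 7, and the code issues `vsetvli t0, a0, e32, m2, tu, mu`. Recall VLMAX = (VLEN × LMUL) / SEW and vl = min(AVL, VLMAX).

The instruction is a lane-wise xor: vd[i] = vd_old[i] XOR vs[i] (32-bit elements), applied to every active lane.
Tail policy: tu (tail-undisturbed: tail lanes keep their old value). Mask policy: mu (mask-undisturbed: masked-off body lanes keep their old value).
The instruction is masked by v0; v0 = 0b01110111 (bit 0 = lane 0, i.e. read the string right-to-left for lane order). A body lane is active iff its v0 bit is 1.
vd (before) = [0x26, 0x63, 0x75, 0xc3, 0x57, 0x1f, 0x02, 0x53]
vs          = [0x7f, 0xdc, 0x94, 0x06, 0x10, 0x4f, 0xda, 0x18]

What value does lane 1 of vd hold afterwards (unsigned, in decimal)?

vd[1] = 191

VLMAX = VLEN×LMUL/SEW = 128×2/32 = 8
vl = min(AVL, VLMAX) = min(7, 8) = 7
[0] xor(0x26,0x7f) = 0x59
[1] xor(0x63,0xdc) = 0xbf
[2] xor(0x75,0x94) = 0xe1
[3] mask-off/keep = 0xc3
[4] xor(0x57,0x10) = 0x47
[5] xor(0x1f,0x4f) = 0x50
[6] xor(0x02,0xda) = 0xd8
[7] tail/keep = 0x53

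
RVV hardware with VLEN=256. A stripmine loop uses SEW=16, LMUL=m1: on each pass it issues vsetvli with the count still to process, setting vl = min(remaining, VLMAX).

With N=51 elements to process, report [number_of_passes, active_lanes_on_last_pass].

lanes per group: 256·1/16 = 16
N=51: ⌈51/16⌉ = 4 iters; last vl = 51 − 3×16 = 3

[iterations, last_vl] = [4, 3]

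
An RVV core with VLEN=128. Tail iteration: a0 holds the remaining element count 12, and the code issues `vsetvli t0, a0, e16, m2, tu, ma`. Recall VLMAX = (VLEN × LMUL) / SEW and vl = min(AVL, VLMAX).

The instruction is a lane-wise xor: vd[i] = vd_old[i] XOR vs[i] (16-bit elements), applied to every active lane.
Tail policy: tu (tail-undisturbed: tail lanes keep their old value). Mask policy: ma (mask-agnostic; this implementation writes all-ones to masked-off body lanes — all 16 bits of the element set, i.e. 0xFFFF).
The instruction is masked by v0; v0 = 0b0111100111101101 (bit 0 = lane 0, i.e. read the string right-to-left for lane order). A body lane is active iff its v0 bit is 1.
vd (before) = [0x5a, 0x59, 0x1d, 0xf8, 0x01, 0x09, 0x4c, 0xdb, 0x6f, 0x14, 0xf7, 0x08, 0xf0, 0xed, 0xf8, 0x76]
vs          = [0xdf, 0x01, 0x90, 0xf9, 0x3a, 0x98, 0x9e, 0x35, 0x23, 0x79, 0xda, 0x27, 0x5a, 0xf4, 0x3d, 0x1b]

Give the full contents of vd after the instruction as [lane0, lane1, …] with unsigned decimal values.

VLMAX = VLEN×LMUL/SEW = 128×2/16 = 16
vl ← min(12, 16) = 12
[0] xor(0x5a,0xdf) = 0x85
[1] mask-off/ones = 0xffff
[2] xor(0x1d,0x90) = 0x8d
[3] xor(0xf8,0xf9) = 0x01
[4] mask-off/ones = 0xffff
[5] xor(0x09,0x98) = 0x91
[6] xor(0x4c,0x9e) = 0xd2
[7] xor(0xdb,0x35) = 0xee
[8] xor(0x6f,0x23) = 0x4c
[9] mask-off/ones = 0xffff
[10] mask-off/ones = 0xffff
[11] xor(0x08,0x27) = 0x2f
[12] tail/keep = 0xf0
[13] tail/keep = 0xed
[14] tail/keep = 0xf8
[15] tail/keep = 0x76

vd = [133, 65535, 141, 1, 65535, 145, 210, 238, 76, 65535, 65535, 47, 240, 237, 248, 118]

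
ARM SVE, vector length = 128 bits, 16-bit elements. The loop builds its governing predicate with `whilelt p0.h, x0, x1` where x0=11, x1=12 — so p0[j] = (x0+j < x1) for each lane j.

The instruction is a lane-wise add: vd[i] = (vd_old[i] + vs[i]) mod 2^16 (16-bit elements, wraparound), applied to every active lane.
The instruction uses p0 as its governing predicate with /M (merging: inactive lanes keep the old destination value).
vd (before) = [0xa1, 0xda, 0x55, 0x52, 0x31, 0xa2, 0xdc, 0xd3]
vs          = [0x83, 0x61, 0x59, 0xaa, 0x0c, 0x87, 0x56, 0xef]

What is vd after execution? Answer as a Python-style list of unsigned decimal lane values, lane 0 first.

vd = [292, 218, 85, 82, 49, 162, 220, 211]

128-bit reg / 16-bit elem → 8 lanes
p0[j] = (11+j < 12); true for j=0..0 → 1 lanes set
vd[0] add(0xa1,0x83) -> 0x124
vd[1] tail/keep -> 0xda
vd[2] tail/keep -> 0x55
vd[3] tail/keep -> 0x52
vd[4] tail/keep -> 0x31
vd[5] tail/keep -> 0xa2
vd[6] tail/keep -> 0xdc
vd[7] tail/keep -> 0xd3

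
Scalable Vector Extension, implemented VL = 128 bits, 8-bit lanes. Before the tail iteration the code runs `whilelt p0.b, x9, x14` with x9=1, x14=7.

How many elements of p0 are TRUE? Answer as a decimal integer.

128-bit reg / 8-bit elem → 16 lanes
p0[j] = (1+j < 7); true for j=0..5 → 6 lanes set

vl = 6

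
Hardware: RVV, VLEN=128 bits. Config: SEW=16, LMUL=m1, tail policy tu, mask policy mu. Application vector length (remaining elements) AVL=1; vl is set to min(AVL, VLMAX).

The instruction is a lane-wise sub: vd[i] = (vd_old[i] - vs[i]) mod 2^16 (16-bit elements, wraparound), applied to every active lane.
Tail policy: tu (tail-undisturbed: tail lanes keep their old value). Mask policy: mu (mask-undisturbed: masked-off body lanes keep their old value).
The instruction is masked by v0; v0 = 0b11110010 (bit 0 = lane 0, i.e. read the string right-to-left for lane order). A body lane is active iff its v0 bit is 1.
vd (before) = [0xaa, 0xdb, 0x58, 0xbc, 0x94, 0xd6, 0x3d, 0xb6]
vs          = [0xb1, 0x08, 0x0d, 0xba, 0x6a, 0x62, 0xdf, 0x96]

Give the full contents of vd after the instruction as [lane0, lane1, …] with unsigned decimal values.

vd = [170, 219, 88, 188, 148, 214, 61, 182]

VLMAX = (128 × 1) / 16 = 8 lanes
AVL=1 ≤ VLMAX=8, so vl = 1
[0] mask-off/keep = 0xaa
[1] tail/keep = 0xdb
[2] tail/keep = 0x58
[3] tail/keep = 0xbc
[4] tail/keep = 0x94
[5] tail/keep = 0xd6
[6] tail/keep = 0x3d
[7] tail/keep = 0xb6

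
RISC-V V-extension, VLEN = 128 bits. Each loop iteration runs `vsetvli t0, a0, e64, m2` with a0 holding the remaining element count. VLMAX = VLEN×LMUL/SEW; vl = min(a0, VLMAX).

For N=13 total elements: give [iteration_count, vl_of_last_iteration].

VLMAX = VLEN×LMUL/SEW = 128×2/64 = 4
iterations = ceil(13/4) = 4; final-pass vl = 1

[iterations, last_vl] = [4, 1]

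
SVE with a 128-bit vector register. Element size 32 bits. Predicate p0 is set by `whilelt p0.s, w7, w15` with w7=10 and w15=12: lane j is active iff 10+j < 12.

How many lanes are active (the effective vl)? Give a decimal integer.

lane count: 128 div 32 = 4
active while 10+j < 12, i.e. j ∈ [0,2) capped at 4 ⇒ 2

vl = 2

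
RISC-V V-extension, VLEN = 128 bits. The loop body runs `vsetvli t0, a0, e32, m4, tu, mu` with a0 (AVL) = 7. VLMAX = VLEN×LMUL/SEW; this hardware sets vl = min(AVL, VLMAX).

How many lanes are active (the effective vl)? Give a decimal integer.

vl = 7

VLMAX = VLEN×LMUL/SEW = 128×4/32 = 16
AVL=7 ≤ VLMAX=16, so vl = 7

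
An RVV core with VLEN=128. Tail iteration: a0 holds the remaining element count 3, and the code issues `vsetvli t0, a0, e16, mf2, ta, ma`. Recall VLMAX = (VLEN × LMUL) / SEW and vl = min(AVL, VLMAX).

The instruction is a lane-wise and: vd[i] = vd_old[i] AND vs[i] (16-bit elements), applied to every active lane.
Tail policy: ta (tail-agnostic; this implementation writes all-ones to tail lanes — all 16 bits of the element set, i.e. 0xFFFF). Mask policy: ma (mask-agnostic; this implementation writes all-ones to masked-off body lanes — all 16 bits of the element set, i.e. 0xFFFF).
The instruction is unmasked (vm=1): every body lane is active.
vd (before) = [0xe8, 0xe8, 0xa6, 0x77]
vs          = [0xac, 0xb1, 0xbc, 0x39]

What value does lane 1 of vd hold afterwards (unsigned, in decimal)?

vd[1] = 160

lanes per group: 128·1/2/16 = 4
vl = min(AVL, VLMAX) = min(3, 4) = 3
[0] and(0xe8,0xac) = 0xa8
[1] and(0xe8,0xb1) = 0xa0
[2] and(0xa6,0xbc) = 0xa4
[3] tail/ones = 0xffff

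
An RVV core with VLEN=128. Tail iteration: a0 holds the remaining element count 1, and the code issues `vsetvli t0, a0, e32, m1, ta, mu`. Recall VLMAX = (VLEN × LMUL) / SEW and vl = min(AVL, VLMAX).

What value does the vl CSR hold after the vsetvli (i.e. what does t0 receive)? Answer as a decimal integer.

VLMAX = VLEN×LMUL/SEW = 128×1/32 = 4
vl ← min(1, 4) = 1

vl = 1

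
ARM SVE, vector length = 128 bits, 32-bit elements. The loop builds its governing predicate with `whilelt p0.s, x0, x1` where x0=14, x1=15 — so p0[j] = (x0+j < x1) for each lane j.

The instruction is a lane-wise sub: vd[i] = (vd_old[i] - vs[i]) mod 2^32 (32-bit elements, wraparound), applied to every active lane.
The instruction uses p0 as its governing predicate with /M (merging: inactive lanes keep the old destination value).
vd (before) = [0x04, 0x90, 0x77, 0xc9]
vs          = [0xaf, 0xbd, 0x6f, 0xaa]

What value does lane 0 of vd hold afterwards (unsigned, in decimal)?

vd[0] = 4294967125

128-bit reg / 32-bit elem → 4 lanes
whilelt: lane j active iff 14+j < 15 → j < 1 → 1 active
[0] sub(0x04,0xaf) = 0xffffff55
[1] tail/keep = 0x90
[2] tail/keep = 0x77
[3] tail/keep = 0xc9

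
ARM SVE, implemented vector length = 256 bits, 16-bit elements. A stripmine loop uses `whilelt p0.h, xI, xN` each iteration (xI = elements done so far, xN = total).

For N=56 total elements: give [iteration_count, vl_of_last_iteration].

[iterations, last_vl] = [4, 8]

lane count: 256 div 16 = 16
iterations = ceil(56/16) = 4; final-pass vl = 8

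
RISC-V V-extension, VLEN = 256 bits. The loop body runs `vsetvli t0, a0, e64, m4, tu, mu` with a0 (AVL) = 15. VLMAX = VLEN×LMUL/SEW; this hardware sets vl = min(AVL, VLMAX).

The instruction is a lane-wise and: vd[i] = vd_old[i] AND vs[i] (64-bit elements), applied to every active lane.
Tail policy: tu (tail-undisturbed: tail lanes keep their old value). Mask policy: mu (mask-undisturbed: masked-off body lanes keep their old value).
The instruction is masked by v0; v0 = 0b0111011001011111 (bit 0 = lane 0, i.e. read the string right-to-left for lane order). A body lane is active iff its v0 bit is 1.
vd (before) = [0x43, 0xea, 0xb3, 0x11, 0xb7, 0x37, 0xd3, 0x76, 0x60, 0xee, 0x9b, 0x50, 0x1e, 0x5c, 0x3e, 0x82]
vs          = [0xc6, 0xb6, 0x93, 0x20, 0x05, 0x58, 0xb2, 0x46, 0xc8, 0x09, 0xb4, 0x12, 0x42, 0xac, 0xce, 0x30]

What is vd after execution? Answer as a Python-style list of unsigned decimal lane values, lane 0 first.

VLMAX = (256 × 4) / 64 = 16 lanes
AVL=15 ≤ VLMAX=16, so vl = 15
vd[0] and(0x43,0xc6) -> 0x42
vd[1] and(0xea,0xb6) -> 0xa2
vd[2] and(0xb3,0x93) -> 0x93
vd[3] and(0x11,0x20) -> 0x00
vd[4] and(0xb7,0x05) -> 0x05
vd[5] mask-off/keep -> 0x37
vd[6] and(0xd3,0xb2) -> 0x92
vd[7] mask-off/keep -> 0x76
vd[8] mask-off/keep -> 0x60
vd[9] and(0xee,0x09) -> 0x08
vd[10] and(0x9b,0xb4) -> 0x90
vd[11] mask-off/keep -> 0x50
vd[12] and(0x1e,0x42) -> 0x02
vd[13] and(0x5c,0xac) -> 0x0c
vd[14] and(0x3e,0xce) -> 0x0e
vd[15] tail/keep -> 0x82

vd = [66, 162, 147, 0, 5, 55, 146, 118, 96, 8, 144, 80, 2, 12, 14, 130]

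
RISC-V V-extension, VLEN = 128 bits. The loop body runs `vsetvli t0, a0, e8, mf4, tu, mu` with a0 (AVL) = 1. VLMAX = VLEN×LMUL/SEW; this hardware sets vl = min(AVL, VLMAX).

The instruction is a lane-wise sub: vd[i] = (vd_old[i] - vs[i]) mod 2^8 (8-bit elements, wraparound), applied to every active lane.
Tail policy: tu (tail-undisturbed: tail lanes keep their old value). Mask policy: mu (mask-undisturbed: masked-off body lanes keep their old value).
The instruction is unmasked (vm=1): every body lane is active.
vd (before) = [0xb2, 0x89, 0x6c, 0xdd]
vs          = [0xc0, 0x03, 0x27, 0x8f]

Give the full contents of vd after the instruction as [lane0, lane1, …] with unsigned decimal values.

VLMAX = VLEN×LMUL/SEW = 128×1/4/8 = 4
vl ← min(1, 4) = 1
  i=0: sub(0xb2,0xc0) → 242
  i=1: tail/keep → 137
  i=2: tail/keep → 108
  i=3: tail/keep → 221

vd = [242, 137, 108, 221]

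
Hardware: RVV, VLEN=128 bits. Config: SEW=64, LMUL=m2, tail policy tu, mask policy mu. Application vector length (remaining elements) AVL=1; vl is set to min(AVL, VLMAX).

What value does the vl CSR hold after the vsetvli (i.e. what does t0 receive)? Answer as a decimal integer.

VLMAX = VLEN×LMUL/SEW = 128×2/64 = 4
vl = min(AVL, VLMAX) = min(1, 4) = 1

vl = 1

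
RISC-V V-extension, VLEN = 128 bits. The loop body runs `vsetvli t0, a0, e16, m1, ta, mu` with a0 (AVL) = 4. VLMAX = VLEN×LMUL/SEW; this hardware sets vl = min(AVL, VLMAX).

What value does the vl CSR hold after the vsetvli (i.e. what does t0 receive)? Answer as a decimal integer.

lanes per group: 128·1/16 = 8
vl ← min(4, 8) = 4

vl = 4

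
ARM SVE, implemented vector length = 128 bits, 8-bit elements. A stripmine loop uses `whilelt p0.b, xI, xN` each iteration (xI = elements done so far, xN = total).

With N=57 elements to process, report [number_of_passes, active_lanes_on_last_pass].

register lanes = 128/8 = 16
iterations = ceil(57/16) = 4; final-pass vl = 9

[iterations, last_vl] = [4, 9]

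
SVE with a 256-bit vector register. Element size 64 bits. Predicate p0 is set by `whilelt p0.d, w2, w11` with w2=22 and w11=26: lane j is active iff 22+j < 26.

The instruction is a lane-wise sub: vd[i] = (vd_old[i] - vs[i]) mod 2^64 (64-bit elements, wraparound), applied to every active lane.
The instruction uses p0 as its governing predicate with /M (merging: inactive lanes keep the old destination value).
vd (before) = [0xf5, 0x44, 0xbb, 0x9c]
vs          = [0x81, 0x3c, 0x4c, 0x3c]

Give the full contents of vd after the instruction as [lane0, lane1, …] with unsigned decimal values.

vd = [116, 8, 111, 96]

lane count: 256 div 64 = 4
p0[j] = (22+j < 26); true for j=0..3 → 4 lanes set
  i=0: sub(0xf5,0x81) → 116
  i=1: sub(0x44,0x3c) → 8
  i=2: sub(0xbb,0x4c) → 111
  i=3: sub(0x9c,0x3c) → 96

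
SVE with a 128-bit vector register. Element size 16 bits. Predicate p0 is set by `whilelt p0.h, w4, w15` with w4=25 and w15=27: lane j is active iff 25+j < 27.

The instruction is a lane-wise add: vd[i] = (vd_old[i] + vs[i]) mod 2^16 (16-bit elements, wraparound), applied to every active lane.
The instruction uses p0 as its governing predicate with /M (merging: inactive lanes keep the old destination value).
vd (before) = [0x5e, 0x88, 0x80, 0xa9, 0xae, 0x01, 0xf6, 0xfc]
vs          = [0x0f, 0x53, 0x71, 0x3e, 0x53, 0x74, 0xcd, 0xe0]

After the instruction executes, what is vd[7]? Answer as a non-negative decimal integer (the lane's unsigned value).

vd[7] = 252

128-bit reg / 16-bit elem → 8 lanes
p0[j] = (25+j < 27); true for j=0..1 → 2 lanes set
[0] add(0x5e,0x0f) = 0x6d
[1] add(0x88,0x53) = 0xdb
[2] tail/keep = 0x80
[3] tail/keep = 0xa9
[4] tail/keep = 0xae
[5] tail/keep = 0x01
[6] tail/keep = 0xf6
[7] tail/keep = 0xfc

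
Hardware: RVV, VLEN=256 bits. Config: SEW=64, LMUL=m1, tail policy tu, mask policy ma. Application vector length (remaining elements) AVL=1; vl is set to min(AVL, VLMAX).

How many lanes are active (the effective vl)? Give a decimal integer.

vl = 1

VLMAX = VLEN×LMUL/SEW = 256×1/64 = 4
vl = min(AVL, VLMAX) = min(1, 4) = 1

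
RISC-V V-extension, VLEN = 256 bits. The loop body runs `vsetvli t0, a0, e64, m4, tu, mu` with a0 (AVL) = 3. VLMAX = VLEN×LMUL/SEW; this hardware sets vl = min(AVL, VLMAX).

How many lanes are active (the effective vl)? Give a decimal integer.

vl = 3

VLMAX = (256 × 4) / 64 = 16 lanes
vl ← min(3, 16) = 3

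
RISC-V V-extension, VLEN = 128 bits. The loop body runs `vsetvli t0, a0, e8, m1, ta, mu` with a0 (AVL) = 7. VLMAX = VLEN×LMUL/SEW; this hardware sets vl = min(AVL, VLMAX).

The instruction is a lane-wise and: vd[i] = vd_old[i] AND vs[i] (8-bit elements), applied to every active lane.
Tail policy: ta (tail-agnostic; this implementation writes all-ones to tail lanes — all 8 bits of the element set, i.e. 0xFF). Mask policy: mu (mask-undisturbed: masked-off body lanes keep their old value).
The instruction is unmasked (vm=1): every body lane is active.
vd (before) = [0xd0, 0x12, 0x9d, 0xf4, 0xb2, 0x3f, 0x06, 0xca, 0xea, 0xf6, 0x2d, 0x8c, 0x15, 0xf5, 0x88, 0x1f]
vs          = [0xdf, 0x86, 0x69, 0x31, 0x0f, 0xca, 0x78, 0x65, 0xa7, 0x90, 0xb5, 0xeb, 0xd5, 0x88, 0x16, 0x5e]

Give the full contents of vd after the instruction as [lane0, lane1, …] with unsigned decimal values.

VLMAX = VLEN×LMUL/SEW = 128×1/8 = 16
AVL=7 ≤ VLMAX=16, so vl = 7
vd[0] and(0xd0,0xdf) -> 0xd0
vd[1] and(0x12,0x86) -> 0x02
vd[2] and(0x9d,0x69) -> 0x09
vd[3] and(0xf4,0x31) -> 0x30
vd[4] and(0xb2,0x0f) -> 0x02
vd[5] and(0x3f,0xca) -> 0x0a
vd[6] and(0x06,0x78) -> 0x00
vd[7] tail/ones -> 0xff
vd[8] tail/ones -> 0xff
vd[9] tail/ones -> 0xff
vd[10] tail/ones -> 0xff
vd[11] tail/ones -> 0xff
vd[12] tail/ones -> 0xff
vd[13] tail/ones -> 0xff
vd[14] tail/ones -> 0xff
vd[15] tail/ones -> 0xff

vd = [208, 2, 9, 48, 2, 10, 0, 255, 255, 255, 255, 255, 255, 255, 255, 255]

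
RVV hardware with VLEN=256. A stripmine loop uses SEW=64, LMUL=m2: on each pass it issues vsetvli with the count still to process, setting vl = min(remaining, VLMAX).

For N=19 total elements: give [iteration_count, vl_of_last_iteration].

VLMAX = (256 × 2) / 64 = 8 lanes
N=19: ⌈19/8⌉ = 3 iters; last vl = 19 − 2×8 = 3

[iterations, last_vl] = [3, 3]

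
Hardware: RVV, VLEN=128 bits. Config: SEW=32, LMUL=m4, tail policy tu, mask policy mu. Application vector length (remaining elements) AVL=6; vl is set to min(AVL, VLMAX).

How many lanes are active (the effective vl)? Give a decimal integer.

vl = 6

VLMAX = (128 × 4) / 32 = 16 lanes
vl ← min(6, 16) = 6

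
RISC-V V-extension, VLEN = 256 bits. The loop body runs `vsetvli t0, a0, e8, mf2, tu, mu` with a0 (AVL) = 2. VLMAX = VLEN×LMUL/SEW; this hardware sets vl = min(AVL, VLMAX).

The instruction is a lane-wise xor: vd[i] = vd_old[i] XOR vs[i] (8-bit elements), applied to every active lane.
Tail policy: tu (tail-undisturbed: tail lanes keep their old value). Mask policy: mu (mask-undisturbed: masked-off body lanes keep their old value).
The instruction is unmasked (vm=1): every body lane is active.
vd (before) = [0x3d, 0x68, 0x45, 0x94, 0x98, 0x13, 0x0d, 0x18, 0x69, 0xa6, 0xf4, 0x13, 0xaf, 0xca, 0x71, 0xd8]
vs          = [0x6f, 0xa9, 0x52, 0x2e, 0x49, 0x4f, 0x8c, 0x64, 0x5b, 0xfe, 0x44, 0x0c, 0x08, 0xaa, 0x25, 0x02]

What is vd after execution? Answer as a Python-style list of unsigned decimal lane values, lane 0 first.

vd = [82, 193, 69, 148, 152, 19, 13, 24, 105, 166, 244, 19, 175, 202, 113, 216]

lanes per group: 256·1/2/8 = 16
vl ← min(2, 16) = 2
  i=0: xor(0x3d,0x6f) → 82
  i=1: xor(0x68,0xa9) → 193
  i=2: tail/keep → 69
  i=3: tail/keep → 148
  i=4: tail/keep → 152
  i=5: tail/keep → 19
  i=6: tail/keep → 13
  i=7: tail/keep → 24
  i=8: tail/keep → 105
  i=9: tail/keep → 166
  i=10: tail/keep → 244
  i=11: tail/keep → 19
  i=12: tail/keep → 175
  i=13: tail/keep → 202
  i=14: tail/keep → 113
  i=15: tail/keep → 216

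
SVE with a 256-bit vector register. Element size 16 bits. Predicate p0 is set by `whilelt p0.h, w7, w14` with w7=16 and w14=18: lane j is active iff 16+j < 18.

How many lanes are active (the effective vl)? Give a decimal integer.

register lanes = 256/16 = 16
active while 16+j < 18, i.e. j ∈ [0,2) capped at 16 ⇒ 2

vl = 2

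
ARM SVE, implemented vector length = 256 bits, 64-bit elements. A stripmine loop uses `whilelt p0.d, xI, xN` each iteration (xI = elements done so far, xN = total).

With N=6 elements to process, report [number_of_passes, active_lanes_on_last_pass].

[iterations, last_vl] = [2, 2]

lane count: 256 div 64 = 4
iterations = ceil(6/4) = 2; final-pass vl = 2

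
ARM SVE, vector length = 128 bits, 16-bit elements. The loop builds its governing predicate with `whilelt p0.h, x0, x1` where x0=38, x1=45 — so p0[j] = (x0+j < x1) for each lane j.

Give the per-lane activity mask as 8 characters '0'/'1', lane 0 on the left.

predicate = 11111110

lane count: 128 div 16 = 8
p0[j] = (38+j < 45); true for j=0..6 → 7 lanes set
bits (lane 0 leftmost): 11111110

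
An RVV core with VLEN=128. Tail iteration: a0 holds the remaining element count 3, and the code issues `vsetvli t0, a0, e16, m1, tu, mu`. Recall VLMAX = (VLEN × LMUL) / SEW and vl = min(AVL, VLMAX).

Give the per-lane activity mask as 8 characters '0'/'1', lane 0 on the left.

lanes per group: 128·1/16 = 8
vl ← min(3, 8) = 3
bits (lane 0 leftmost): 11100000

predicate = 11100000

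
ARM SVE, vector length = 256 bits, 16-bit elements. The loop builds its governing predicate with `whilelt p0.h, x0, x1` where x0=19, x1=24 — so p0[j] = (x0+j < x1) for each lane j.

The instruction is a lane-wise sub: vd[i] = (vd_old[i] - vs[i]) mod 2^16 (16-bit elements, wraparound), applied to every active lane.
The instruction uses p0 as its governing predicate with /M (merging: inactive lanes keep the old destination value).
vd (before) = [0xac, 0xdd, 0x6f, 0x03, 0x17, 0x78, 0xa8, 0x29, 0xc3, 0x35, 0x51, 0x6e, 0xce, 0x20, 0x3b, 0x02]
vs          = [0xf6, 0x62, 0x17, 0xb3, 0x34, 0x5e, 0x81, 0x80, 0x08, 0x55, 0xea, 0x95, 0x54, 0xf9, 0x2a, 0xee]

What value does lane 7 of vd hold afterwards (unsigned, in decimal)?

vd[7] = 41

register lanes = 256/16 = 16
whilelt: lane j active iff 19+j < 24 → j < 5 → 5 active
[0] sub(0xac,0xf6) = 0xffb6
[1] sub(0xdd,0x62) = 0x7b
[2] sub(0x6f,0x17) = 0x58
[3] sub(0x03,0xb3) = 0xff50
[4] sub(0x17,0x34) = 0xffe3
[5] tail/keep = 0x78
[6] tail/keep = 0xa8
[7] tail/keep = 0x29
[8] tail/keep = 0xc3
[9] tail/keep = 0x35
[10] tail/keep = 0x51
[11] tail/keep = 0x6e
[12] tail/keep = 0xce
[13] tail/keep = 0x20
[14] tail/keep = 0x3b
[15] tail/keep = 0x02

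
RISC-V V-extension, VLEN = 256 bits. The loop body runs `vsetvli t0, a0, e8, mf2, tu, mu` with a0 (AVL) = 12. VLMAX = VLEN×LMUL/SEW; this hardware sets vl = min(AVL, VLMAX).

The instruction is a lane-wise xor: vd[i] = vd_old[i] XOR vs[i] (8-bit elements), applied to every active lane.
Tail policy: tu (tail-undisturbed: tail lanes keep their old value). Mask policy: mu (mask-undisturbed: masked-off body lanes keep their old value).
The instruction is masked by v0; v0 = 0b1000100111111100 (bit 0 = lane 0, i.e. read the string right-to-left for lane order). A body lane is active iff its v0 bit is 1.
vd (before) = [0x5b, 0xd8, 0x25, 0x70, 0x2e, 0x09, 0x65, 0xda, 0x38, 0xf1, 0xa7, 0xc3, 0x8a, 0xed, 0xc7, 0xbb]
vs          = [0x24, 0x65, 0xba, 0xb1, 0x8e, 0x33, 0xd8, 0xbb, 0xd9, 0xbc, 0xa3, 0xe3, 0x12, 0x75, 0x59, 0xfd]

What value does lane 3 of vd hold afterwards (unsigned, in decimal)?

lanes per group: 256·1/2/8 = 16
vl ← min(12, 16) = 12
  i=0: mask-off/keep → 91
  i=1: mask-off/keep → 216
  i=2: xor(0x25,0xba) → 159
  i=3: xor(0x70,0xb1) → 193
  i=4: xor(0x2e,0x8e) → 160
  i=5: xor(0x09,0x33) → 58
  i=6: xor(0x65,0xd8) → 189
  i=7: xor(0xda,0xbb) → 97
  i=8: xor(0x38,0xd9) → 225
  i=9: mask-off/keep → 241
  i=10: mask-off/keep → 167
  i=11: xor(0xc3,0xe3) → 32
  i=12: tail/keep → 138
  i=13: tail/keep → 237
  i=14: tail/keep → 199
  i=15: tail/keep → 187

vd[3] = 193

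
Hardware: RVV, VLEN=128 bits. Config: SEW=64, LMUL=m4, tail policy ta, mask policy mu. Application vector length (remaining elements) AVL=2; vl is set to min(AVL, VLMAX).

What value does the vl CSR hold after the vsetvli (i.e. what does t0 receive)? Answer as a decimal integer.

vl = 2

lanes per group: 128·4/64 = 8
vl ← min(2, 8) = 2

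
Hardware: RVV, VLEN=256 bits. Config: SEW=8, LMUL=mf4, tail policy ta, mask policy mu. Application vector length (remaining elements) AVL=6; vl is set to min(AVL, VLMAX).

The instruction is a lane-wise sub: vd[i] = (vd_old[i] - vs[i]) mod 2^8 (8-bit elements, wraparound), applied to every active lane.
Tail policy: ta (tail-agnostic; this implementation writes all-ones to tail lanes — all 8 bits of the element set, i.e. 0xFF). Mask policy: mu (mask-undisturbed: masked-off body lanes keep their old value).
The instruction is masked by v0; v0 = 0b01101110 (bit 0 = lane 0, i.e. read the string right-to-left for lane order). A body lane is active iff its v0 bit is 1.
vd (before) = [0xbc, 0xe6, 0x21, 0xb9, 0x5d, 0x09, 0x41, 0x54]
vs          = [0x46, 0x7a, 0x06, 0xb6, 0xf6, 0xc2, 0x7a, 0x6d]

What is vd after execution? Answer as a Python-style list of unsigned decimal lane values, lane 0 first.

VLMAX = VLEN×LMUL/SEW = 256×1/4/8 = 8
vl ← min(6, 8) = 6
[0] mask-off/keep = 0xbc
[1] sub(0xe6,0x7a) = 0x6c
[2] sub(0x21,0x06) = 0x1b
[3] sub(0xb9,0xb6) = 0x03
[4] mask-off/keep = 0x5d
[5] sub(0x09,0xc2) = 0x47
[6] tail/ones = 0xff
[7] tail/ones = 0xff

vd = [188, 108, 27, 3, 93, 71, 255, 255]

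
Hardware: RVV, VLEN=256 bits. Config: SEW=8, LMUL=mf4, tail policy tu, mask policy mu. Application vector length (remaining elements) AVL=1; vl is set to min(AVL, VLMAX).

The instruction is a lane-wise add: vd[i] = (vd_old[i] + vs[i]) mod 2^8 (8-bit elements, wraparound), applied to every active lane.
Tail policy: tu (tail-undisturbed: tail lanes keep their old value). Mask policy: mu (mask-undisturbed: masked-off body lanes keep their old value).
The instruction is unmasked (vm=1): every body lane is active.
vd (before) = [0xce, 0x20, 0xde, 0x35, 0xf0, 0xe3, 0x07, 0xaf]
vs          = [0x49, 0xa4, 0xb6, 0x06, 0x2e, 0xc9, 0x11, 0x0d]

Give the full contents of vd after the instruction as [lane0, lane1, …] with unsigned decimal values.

VLMAX = (256 × 1/4) / 8 = 8 lanes
vl = min(AVL, VLMAX) = min(1, 8) = 1
lane  0: add(0xce,0x49) ⇒ 0x17
lane  1: tail/keep ⇒ 0x20
lane  2: tail/keep ⇒ 0xde
lane  3: tail/keep ⇒ 0x35
lane  4: tail/keep ⇒ 0xf0
lane  5: tail/keep ⇒ 0xe3
lane  6: tail/keep ⇒ 0x07
lane  7: tail/keep ⇒ 0xaf

vd = [23, 32, 222, 53, 240, 227, 7, 175]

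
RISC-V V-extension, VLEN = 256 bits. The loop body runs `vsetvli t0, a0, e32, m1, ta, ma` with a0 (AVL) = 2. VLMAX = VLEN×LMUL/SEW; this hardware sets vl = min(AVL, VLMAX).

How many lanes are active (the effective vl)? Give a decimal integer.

lanes per group: 256·1/32 = 8
vl ← min(2, 8) = 2

vl = 2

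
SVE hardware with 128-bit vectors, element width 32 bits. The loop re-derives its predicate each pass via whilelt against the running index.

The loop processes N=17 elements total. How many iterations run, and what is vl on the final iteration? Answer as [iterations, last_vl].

128-bit reg / 32-bit elem → 4 lanes
17 elements at 4/iter → 5 passes, remainder 1 on the last

[iterations, last_vl] = [5, 1]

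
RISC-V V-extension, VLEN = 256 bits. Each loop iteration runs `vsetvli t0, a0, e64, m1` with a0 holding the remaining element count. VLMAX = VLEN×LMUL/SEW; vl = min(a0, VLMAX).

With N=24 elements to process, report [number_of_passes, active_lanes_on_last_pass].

lanes per group: 256·1/64 = 4
24 elements at 4/iter → 6 passes, remainder 4 on the last

[iterations, last_vl] = [6, 4]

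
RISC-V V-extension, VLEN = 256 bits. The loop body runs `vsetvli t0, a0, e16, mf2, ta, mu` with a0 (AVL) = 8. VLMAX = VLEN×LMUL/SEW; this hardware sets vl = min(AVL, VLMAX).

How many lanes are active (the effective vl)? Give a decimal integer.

VLMAX = (256 × 1/2) / 16 = 8 lanes
vl ← min(8, 8) = 8

vl = 8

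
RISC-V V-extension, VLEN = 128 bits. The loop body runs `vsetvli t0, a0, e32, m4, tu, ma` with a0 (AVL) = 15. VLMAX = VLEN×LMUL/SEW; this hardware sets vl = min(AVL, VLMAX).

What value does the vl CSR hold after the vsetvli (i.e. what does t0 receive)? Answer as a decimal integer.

vl = 15

VLMAX = VLEN×LMUL/SEW = 128×4/32 = 16
vl ← min(15, 16) = 15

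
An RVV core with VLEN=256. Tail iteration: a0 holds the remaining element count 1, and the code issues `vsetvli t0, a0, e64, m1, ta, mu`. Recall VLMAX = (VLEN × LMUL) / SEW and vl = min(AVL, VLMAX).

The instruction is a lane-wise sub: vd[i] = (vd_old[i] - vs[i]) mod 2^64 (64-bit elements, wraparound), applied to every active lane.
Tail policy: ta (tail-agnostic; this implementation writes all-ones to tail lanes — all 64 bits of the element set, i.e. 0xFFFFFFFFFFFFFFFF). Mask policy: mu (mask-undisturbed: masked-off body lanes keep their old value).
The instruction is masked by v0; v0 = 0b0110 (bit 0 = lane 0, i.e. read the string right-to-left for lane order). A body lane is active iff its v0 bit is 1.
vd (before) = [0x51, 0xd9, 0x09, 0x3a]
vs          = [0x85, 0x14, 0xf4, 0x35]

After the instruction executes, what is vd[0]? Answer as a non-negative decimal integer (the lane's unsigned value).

lanes per group: 256·1/64 = 4
vl = min(AVL, VLMAX) = min(1, 4) = 1
[0] mask-off/keep = 0x51
[1] tail/ones = 0xffffffffffffffff
[2] tail/ones = 0xffffffffffffffff
[3] tail/ones = 0xffffffffffffffff

vd[0] = 81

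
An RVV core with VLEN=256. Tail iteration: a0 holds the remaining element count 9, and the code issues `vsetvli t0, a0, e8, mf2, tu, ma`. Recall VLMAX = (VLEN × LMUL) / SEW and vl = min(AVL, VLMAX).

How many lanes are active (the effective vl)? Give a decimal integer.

VLMAX = VLEN×LMUL/SEW = 256×1/2/8 = 16
vl = min(AVL, VLMAX) = min(9, 16) = 9

vl = 9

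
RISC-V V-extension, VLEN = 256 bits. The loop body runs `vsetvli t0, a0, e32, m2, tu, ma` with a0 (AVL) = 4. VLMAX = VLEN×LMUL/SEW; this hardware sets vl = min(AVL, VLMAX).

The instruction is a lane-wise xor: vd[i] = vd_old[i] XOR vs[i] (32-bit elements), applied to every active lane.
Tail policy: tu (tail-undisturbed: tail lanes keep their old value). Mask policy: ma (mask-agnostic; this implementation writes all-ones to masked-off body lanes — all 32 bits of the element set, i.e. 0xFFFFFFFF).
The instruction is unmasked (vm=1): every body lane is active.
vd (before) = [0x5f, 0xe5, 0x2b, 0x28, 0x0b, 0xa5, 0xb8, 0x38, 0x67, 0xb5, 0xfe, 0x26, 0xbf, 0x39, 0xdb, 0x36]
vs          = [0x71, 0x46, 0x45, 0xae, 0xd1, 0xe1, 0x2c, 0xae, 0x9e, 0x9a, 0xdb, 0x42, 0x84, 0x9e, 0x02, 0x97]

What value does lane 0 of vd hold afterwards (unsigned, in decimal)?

vd[0] = 46

lanes per group: 256·2/32 = 16
AVL=4 ≤ VLMAX=16, so vl = 4
  i=0: xor(0x5f,0x71) → 46
  i=1: xor(0xe5,0x46) → 163
  i=2: xor(0x2b,0x45) → 110
  i=3: xor(0x28,0xae) → 134
  i=4: tail/keep → 11
  i=5: tail/keep → 165
  i=6: tail/keep → 184
  i=7: tail/keep → 56
  i=8: tail/keep → 103
  i=9: tail/keep → 181
  i=10: tail/keep → 254
  i=11: tail/keep → 38
  i=12: tail/keep → 191
  i=13: tail/keep → 57
  i=14: tail/keep → 219
  i=15: tail/keep → 54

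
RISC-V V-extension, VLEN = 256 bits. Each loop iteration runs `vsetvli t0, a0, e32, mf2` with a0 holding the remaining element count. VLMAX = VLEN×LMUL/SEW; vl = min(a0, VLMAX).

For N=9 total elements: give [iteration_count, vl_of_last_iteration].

[iterations, last_vl] = [3, 1]

lanes per group: 256·1/2/32 = 4
N=9: ⌈9/4⌉ = 3 iters; last vl = 9 − 2×4 = 1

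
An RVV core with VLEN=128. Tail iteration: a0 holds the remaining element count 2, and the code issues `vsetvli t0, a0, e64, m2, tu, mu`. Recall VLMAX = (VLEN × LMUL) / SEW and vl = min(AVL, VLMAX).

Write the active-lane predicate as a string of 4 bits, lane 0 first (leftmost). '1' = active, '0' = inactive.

predicate = 1100

VLMAX = VLEN×LMUL/SEW = 128×2/64 = 4
AVL=2 ≤ VLMAX=4, so vl = 2
bits (lane 0 leftmost): 1100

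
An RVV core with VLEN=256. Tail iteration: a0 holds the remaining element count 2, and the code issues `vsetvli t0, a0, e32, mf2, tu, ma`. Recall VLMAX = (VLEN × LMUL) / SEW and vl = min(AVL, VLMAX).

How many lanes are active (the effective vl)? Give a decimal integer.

VLMAX = (256 × 1/2) / 32 = 4 lanes
AVL=2 ≤ VLMAX=4, so vl = 2

vl = 2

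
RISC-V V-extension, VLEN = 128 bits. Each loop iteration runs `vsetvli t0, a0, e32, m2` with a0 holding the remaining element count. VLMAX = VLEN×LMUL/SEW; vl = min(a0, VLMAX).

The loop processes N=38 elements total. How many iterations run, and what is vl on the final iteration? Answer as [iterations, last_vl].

[iterations, last_vl] = [5, 6]

lanes per group: 128·2/32 = 8
N=38: ⌈38/8⌉ = 5 iters; last vl = 38 − 4×8 = 6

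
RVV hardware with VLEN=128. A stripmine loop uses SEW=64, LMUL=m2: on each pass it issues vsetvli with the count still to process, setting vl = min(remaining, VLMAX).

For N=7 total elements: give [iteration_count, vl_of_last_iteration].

[iterations, last_vl] = [2, 3]

VLMAX = (128 × 2) / 64 = 4 lanes
N=7: ⌈7/4⌉ = 2 iters; last vl = 7 − 1×4 = 3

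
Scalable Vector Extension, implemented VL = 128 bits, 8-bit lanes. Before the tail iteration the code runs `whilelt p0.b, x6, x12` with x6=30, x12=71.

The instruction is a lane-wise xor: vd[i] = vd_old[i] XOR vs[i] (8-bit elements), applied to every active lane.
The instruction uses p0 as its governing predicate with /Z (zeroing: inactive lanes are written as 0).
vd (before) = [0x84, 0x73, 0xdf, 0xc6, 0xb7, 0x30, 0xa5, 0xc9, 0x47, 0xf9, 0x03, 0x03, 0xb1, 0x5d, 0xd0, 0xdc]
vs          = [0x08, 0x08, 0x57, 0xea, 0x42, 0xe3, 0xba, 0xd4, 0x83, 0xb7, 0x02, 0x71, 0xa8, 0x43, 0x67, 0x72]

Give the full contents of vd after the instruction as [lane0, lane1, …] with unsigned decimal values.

lane count: 128 div 8 = 16
whilelt: lane j active iff 30+j < 71 → j < 41 → 16 active
lane  0: xor(0x84,0x08) ⇒ 0x8c
lane  1: xor(0x73,0x08) ⇒ 0x7b
lane  2: xor(0xdf,0x57) ⇒ 0x88
lane  3: xor(0xc6,0xea) ⇒ 0x2c
lane  4: xor(0xb7,0x42) ⇒ 0xf5
lane  5: xor(0x30,0xe3) ⇒ 0xd3
lane  6: xor(0xa5,0xba) ⇒ 0x1f
lane  7: xor(0xc9,0xd4) ⇒ 0x1d
lane  8: xor(0x47,0x83) ⇒ 0xc4
lane  9: xor(0xf9,0xb7) ⇒ 0x4e
lane 10: xor(0x03,0x02) ⇒ 0x01
lane 11: xor(0x03,0x71) ⇒ 0x72
lane 12: xor(0xb1,0xa8) ⇒ 0x19
lane 13: xor(0x5d,0x43) ⇒ 0x1e
lane 14: xor(0xd0,0x67) ⇒ 0xb7
lane 15: xor(0xdc,0x72) ⇒ 0xae

vd = [140, 123, 136, 44, 245, 211, 31, 29, 196, 78, 1, 114, 25, 30, 183, 174]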